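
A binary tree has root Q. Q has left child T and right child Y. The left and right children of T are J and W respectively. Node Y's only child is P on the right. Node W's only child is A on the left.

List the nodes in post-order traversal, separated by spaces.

J A W T P Y Q

Post-order visits the left subtree, then the right subtree, then the node.
At Q: go left to T.
  At T: go left to J.
    J is a leaf — visit J.
  At T: go right to W.
    At W: go left to A.
      A is a leaf — visit A.
    At W: no right child.
    Visit W.
  Visit T.
At Q: go right to Y.
  At Y: no left child.
  At Y: go right to P.
    P is a leaf — visit P.
  Visit Y.
Visit Q.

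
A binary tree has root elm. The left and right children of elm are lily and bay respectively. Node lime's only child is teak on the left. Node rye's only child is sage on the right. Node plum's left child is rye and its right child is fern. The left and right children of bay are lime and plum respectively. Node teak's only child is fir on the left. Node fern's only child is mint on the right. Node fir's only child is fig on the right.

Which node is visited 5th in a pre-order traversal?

teak

Pre-order visits the node, then its left subtree, then its right subtree.
Visit elm.
At elm: go left to lily.
  lily is a leaf — visit lily.
At elm: go right to bay.
  Visit bay.
  At bay: go left to lime.
    Visit lime.
    At lime: go left to teak.
      Visit teak.
      At teak: go left to fir.
        Visit fir.
        At fir: no left child.
        At fir: go right to fig.
          fig is a leaf — visit fig.
      At teak: no right child.
    At lime: no right child.
  At bay: go right to plum.
    Visit plum.
    At plum: go left to rye.
      Visit rye.
      At rye: no left child.
      At rye: go right to sage.
        sage is a leaf — visit sage.
    At plum: go right to fern.
      Visit fern.
      At fern: no left child.
      At fern: go right to mint.
        mint is a leaf — visit mint.
Full pre-order sequence: elm, lily, bay, lime, teak, fir, fig, plum, rye, sage, fern, mint.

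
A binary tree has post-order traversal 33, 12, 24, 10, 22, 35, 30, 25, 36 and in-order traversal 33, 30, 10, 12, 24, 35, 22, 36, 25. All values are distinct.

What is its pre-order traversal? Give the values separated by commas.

36, 30, 33, 35, 10, 24, 12, 22, 25

The last element of post-order is the root; it splits in-order into left and right subtrees.
Root 36: left subtree has 7 nodes {33, 30, 10, 12, 24, 35, 22}, right has 1 {25}.
  Root 30: left subtree has 1 node {33}, right has 5 {10, 12, 24, 35, 22}.
    Root 35: left subtree has 3 nodes {10, 12, 24}, right has 1 {22}.
      Root 10: left subtree has 0 nodes { }, right has 2 {12, 24}.
        Root 24: left subtree has 1 node {12}, right has 0 { }.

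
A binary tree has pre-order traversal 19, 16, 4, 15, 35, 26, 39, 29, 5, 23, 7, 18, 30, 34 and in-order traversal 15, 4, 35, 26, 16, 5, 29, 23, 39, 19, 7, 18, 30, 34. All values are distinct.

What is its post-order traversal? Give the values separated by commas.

The first element of pre-order is the root; it splits in-order into left and right subtrees.
Root 19: left subtree has 9 nodes {15, 4, 35, 26, 16, 5, 29, 23, 39}, right has 4 {7, 18, 30, 34}.
  Root 16: left subtree has 4 nodes {15, 4, 35, 26}, right has 4 {5, 29, 23, 39}.
    Root 4: left subtree has 1 node {15}, right has 2 {35, 26}.
      Root 35: left subtree has 0 nodes { }, right has 1 {26}.
    Root 39: left subtree has 3 nodes {5, 29, 23}, right has 0 { }.
      Root 29: left subtree has 1 node {5}, right has 1 {23}.
  Root 7: left subtree has 0 nodes { }, right has 3 {18, 30, 34}.
    Root 18: left subtree has 0 nodes { }, right has 2 {30, 34}.
      Root 30: left subtree has 0 nodes { }, right has 1 {34}.

15, 26, 35, 4, 5, 23, 29, 39, 16, 34, 30, 18, 7, 19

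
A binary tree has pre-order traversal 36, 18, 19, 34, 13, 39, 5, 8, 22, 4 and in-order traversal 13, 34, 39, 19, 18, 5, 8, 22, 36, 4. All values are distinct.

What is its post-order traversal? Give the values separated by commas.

The first element of pre-order is the root; it splits in-order into left and right subtrees.
Root 36: left subtree has 8 nodes {13, 34, 39, 19, 18, 5, 8, 22}, right has 1 {4}.
  Root 18: left subtree has 4 nodes {13, 34, 39, 19}, right has 3 {5, 8, 22}.
    Root 19: left subtree has 3 nodes {13, 34, 39}, right has 0 { }.
      Root 34: left subtree has 1 node {13}, right has 1 {39}.
    Root 5: left subtree has 0 nodes { }, right has 2 {8, 22}.
      Root 8: left subtree has 0 nodes { }, right has 1 {22}.

13, 39, 34, 19, 22, 8, 5, 18, 4, 36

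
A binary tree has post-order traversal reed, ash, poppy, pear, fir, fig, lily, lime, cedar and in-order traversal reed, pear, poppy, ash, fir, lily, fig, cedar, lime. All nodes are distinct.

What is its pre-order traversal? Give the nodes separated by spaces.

cedar lily fir pear reed poppy ash fig lime

The last element of post-order is the root; it splits in-order into left and right subtrees.
Root cedar: left subtree has 7 nodes {reed, pear, poppy, ash, fir, lily, fig}, right has 1 {lime}.
  Root lily: left subtree has 5 nodes {reed, pear, poppy, ash, fir}, right has 1 {fig}.
    Root fir: left subtree has 4 nodes {reed, pear, poppy, ash}, right has 0 { }.
      Root pear: left subtree has 1 node {reed}, right has 2 {poppy, ash}.
        Root poppy: left subtree has 0 nodes { }, right has 1 {ash}.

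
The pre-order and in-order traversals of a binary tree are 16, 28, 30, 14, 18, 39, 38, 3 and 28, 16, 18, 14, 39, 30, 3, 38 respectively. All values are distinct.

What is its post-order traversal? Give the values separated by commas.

The first element of pre-order is the root; it splits in-order into left and right subtrees.
Root 16: left subtree has 1 node {28}, right has 6 {18, 14, 39, 30, 3, 38}.
  Root 30: left subtree has 3 nodes {18, 14, 39}, right has 2 {3, 38}.
    Root 14: left subtree has 1 node {18}, right has 1 {39}.
    Root 38: left subtree has 1 node {3}, right has 0 { }.

28, 18, 39, 14, 3, 38, 30, 16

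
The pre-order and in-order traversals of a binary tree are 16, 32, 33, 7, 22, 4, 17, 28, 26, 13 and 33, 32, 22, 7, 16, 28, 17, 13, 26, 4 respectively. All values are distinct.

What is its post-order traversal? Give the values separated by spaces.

33 22 7 32 28 13 26 17 4 16

The first element of pre-order is the root; it splits in-order into left and right subtrees.
Root 16: left subtree has 4 nodes {33, 32, 22, 7}, right has 5 {28, 17, 13, 26, 4}.
  Root 32: left subtree has 1 node {33}, right has 2 {22, 7}.
    Root 7: left subtree has 1 node {22}, right has 0 { }.
  Root 4: left subtree has 4 nodes {28, 17, 13, 26}, right has 0 { }.
    Root 17: left subtree has 1 node {28}, right has 2 {13, 26}.
      Root 26: left subtree has 1 node {13}, right has 0 { }.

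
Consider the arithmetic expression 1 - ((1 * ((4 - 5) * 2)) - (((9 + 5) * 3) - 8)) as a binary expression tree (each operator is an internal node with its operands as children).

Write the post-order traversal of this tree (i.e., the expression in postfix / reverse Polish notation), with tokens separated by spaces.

1 1 4 5 - 2 * * 9 5 + 3 * 8 - - -

Post-order on an expression tree gives postfix notation: for each operator, emit left operand, right operand, then the operator.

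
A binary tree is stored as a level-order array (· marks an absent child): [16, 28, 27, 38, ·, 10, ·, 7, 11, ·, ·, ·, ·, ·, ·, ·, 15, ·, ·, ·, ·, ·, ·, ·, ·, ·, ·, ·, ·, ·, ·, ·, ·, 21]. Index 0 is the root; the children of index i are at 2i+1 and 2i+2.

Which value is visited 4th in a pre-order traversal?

7

Pre-order visits the node, then its left subtree, then its right subtree.
Visit 16.
At 16: go left to 28.
  Visit 28.
  At 28: go left to 38.
    Visit 38.
    At 38: go left to 7.
      Visit 7.
      At 7: no left child.
      At 7: go right to 15.
        Visit 15.
        At 15: go left to 21.
          21 is a leaf — visit 21.
        At 15: no right child.
    At 38: go right to 11.
      11 is a leaf — visit 11.
  At 28: no right child.
At 16: go right to 27.
  Visit 27.
  At 27: go left to 10.
    10 is a leaf — visit 10.
  At 27: no right child.
Full pre-order sequence: 16, 28, 38, 7, 15, 21, 11, 27, 10.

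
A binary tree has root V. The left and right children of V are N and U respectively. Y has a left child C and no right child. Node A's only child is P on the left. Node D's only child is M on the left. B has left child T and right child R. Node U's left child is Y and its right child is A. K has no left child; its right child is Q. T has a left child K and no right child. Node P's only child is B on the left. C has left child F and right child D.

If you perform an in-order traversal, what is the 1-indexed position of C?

4

In-order visits the left subtree, then the node, then the right subtree.
At V: go left to N.
  N is a leaf — visit N.
Visit V.
At V: go right to U.
  At U: go left to Y.
    At Y: go left to C.
      At C: go left to F.
        F is a leaf — visit F.
      Visit C.
      At C: go right to D.
        At D: go left to M.
          M is a leaf — visit M.
        Visit D.
        At D: no right child.
    Visit Y.
    At Y: no right child.
  Visit U.
  At U: go right to A.
    At A: go left to P.
      At P: go left to B.
        At B: go left to T.
          At T: go left to K.
            At K: no left child.
            Visit K.
            At K: go right to Q.
              Q is a leaf — visit Q.
          Visit T.
          At T: no right child.
        Visit B.
        At B: go right to R.
          R is a leaf — visit R.
      Visit P.
      At P: no right child.
    Visit A.
    At A: no right child.
Full in-order sequence: N, V, F, C, M, D, Y, U, K, Q, T, B, R, P, A.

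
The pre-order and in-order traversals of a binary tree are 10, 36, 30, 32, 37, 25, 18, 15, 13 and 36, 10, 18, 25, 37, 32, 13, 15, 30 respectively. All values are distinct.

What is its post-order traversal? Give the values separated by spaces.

36 18 25 37 13 15 32 30 10

The first element of pre-order is the root; it splits in-order into left and right subtrees.
Root 10: left subtree has 1 node {36}, right has 7 {18, 25, 37, 32, 13, 15, 30}.
  Root 30: left subtree has 6 nodes {18, 25, 37, 32, 13, 15}, right has 0 { }.
    Root 32: left subtree has 3 nodes {18, 25, 37}, right has 2 {13, 15}.
      Root 37: left subtree has 2 nodes {18, 25}, right has 0 { }.
        Root 25: left subtree has 1 node {18}, right has 0 { }.
      Root 15: left subtree has 1 node {13}, right has 0 { }.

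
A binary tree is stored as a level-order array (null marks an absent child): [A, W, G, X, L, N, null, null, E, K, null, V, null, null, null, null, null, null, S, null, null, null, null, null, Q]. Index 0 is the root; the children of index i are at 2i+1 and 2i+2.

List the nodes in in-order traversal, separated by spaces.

X E S W K L A V Q N G

In-order visits the left subtree, then the node, then the right subtree.
At A: go left to W.
  At W: go left to X.
    At X: no left child.
    Visit X.
    At X: go right to E.
      At E: no left child.
      Visit E.
      At E: go right to S.
        S is a leaf — visit S.
  Visit W.
  At W: go right to L.
    At L: go left to K.
      K is a leaf — visit K.
    Visit L.
    At L: no right child.
Visit A.
At A: go right to G.
  At G: go left to N.
    At N: go left to V.
      At V: no left child.
      Visit V.
      At V: go right to Q.
        Q is a leaf — visit Q.
    Visit N.
    At N: no right child.
  Visit G.
  At G: no right child.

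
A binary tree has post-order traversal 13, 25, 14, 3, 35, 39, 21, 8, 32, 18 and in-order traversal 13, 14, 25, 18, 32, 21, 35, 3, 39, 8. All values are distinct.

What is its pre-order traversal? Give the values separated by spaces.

18 14 13 25 32 8 21 39 35 3

The last element of post-order is the root; it splits in-order into left and right subtrees.
Root 18: left subtree has 3 nodes {13, 14, 25}, right has 6 {32, 21, 35, 3, 39, 8}.
  Root 14: left subtree has 1 node {13}, right has 1 {25}.
  Root 32: left subtree has 0 nodes { }, right has 5 {21, 35, 3, 39, 8}.
    Root 8: left subtree has 4 nodes {21, 35, 3, 39}, right has 0 { }.
      Root 21: left subtree has 0 nodes { }, right has 3 {35, 3, 39}.
        Root 39: left subtree has 2 nodes {35, 3}, right has 0 { }.
          Root 35: left subtree has 0 nodes { }, right has 1 {3}.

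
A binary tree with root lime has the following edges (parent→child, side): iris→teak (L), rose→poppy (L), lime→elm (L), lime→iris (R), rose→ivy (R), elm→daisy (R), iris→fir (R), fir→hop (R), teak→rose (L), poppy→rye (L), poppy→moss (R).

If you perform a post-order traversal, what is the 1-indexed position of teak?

8

Post-order visits the left subtree, then the right subtree, then the node.
At lime: go left to elm.
  At elm: no left child.
  At elm: go right to daisy.
    daisy is a leaf — visit daisy.
  Visit elm.
At lime: go right to iris.
  At iris: go left to teak.
    At teak: go left to rose.
      At rose: go left to poppy.
        At poppy: go left to rye.
          rye is a leaf — visit rye.
        At poppy: go right to moss.
          moss is a leaf — visit moss.
        Visit poppy.
      At rose: go right to ivy.
        ivy is a leaf — visit ivy.
      Visit rose.
    At teak: no right child.
    Visit teak.
  At iris: go right to fir.
    At fir: no left child.
    At fir: go right to hop.
      hop is a leaf — visit hop.
    Visit fir.
  Visit iris.
Visit lime.
Full post-order sequence: daisy, elm, rye, moss, poppy, ivy, rose, teak, hop, fir, iris, lime.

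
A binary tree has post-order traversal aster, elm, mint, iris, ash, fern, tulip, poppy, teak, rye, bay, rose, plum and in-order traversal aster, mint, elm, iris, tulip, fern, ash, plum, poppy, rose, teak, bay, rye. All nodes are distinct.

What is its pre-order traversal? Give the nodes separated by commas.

The last element of post-order is the root; it splits in-order into left and right subtrees.
Root plum: left subtree has 7 nodes {aster, mint, elm, iris, tulip, fern, ash}, right has 5 {poppy, rose, teak, bay, rye}.
  Root tulip: left subtree has 4 nodes {aster, mint, elm, iris}, right has 2 {fern, ash}.
    Root iris: left subtree has 3 nodes {aster, mint, elm}, right has 0 { }.
      Root mint: left subtree has 1 node {aster}, right has 1 {elm}.
    Root fern: left subtree has 0 nodes { }, right has 1 {ash}.
  Root rose: left subtree has 1 node {poppy}, right has 3 {teak, bay, rye}.
    Root bay: left subtree has 1 node {teak}, right has 1 {rye}.

plum, tulip, iris, mint, aster, elm, fern, ash, rose, poppy, bay, teak, rye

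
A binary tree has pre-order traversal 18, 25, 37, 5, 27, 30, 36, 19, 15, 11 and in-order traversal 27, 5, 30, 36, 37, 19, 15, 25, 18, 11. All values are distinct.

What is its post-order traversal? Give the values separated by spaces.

The first element of pre-order is the root; it splits in-order into left and right subtrees.
Root 18: left subtree has 8 nodes {27, 5, 30, 36, 37, 19, 15, 25}, right has 1 {11}.
  Root 25: left subtree has 7 nodes {27, 5, 30, 36, 37, 19, 15}, right has 0 { }.
    Root 37: left subtree has 4 nodes {27, 5, 30, 36}, right has 2 {19, 15}.
      Root 5: left subtree has 1 node {27}, right has 2 {30, 36}.
        Root 30: left subtree has 0 nodes { }, right has 1 {36}.
      Root 19: left subtree has 0 nodes { }, right has 1 {15}.

27 36 30 5 15 19 37 25 11 18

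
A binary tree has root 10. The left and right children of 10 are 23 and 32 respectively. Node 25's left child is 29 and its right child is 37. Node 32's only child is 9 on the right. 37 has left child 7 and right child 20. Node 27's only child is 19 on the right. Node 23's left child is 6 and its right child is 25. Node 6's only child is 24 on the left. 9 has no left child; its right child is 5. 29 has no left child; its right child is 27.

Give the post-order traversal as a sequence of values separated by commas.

Post-order visits the left subtree, then the right subtree, then the node.
At 10: go left to 23.
  At 23: go left to 6.
    At 6: go left to 24.
      24 is a leaf — visit 24.
    At 6: no right child.
    Visit 6.
  At 23: go right to 25.
    At 25: go left to 29.
      At 29: no left child.
      At 29: go right to 27.
        At 27: no left child.
        At 27: go right to 19.
          19 is a leaf — visit 19.
        Visit 27.
      Visit 29.
    At 25: go right to 37.
      At 37: go left to 7.
        7 is a leaf — visit 7.
      At 37: go right to 20.
        20 is a leaf — visit 20.
      Visit 37.
    Visit 25.
  Visit 23.
At 10: go right to 32.
  At 32: no left child.
  At 32: go right to 9.
    At 9: no left child.
    At 9: go right to 5.
      5 is a leaf — visit 5.
    Visit 9.
  Visit 32.
Visit 10.

24, 6, 19, 27, 29, 7, 20, 37, 25, 23, 5, 9, 32, 10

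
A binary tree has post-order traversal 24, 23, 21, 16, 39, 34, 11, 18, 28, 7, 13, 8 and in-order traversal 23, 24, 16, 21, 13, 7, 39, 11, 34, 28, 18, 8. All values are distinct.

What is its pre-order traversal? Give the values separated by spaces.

8 13 16 23 24 21 7 28 11 39 34 18

The last element of post-order is the root; it splits in-order into left and right subtrees.
Root 8: left subtree has 11 nodes {23, 24, 16, 21, 13, 7, 39, 11, 34, 28, 18}, right has 0 { }.
  Root 13: left subtree has 4 nodes {23, 24, 16, 21}, right has 6 {7, 39, 11, 34, 28, 18}.
    Root 16: left subtree has 2 nodes {23, 24}, right has 1 {21}.
      Root 23: left subtree has 0 nodes { }, right has 1 {24}.
    Root 7: left subtree has 0 nodes { }, right has 5 {39, 11, 34, 28, 18}.
      Root 28: left subtree has 3 nodes {39, 11, 34}, right has 1 {18}.
        Root 11: left subtree has 1 node {39}, right has 1 {34}.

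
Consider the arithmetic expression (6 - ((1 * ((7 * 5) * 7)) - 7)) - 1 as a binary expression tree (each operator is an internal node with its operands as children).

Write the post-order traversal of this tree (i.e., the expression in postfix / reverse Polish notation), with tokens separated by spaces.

Post-order on an expression tree gives postfix notation: for each operator, emit left operand, right operand, then the operator.

6 1 7 5 * 7 * * 7 - - 1 -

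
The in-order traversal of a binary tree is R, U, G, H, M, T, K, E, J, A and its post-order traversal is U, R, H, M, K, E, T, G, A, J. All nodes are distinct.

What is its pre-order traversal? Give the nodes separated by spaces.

J G R U T M H E K A

The last element of post-order is the root; it splits in-order into left and right subtrees.
Root J: left subtree has 8 nodes {R, U, G, H, M, T, K, E}, right has 1 {A}.
  Root G: left subtree has 2 nodes {R, U}, right has 5 {H, M, T, K, E}.
    Root R: left subtree has 0 nodes { }, right has 1 {U}.
    Root T: left subtree has 2 nodes {H, M}, right has 2 {K, E}.
      Root M: left subtree has 1 node {H}, right has 0 { }.
      Root E: left subtree has 1 node {K}, right has 0 { }.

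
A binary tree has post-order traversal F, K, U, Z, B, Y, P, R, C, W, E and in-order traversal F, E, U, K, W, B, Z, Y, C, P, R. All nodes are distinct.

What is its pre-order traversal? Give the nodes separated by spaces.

E F W U K C Y B Z R P

The last element of post-order is the root; it splits in-order into left and right subtrees.
Root E: left subtree has 1 node {F}, right has 9 {U, K, W, B, Z, Y, C, P, R}.
  Root W: left subtree has 2 nodes {U, K}, right has 6 {B, Z, Y, C, P, R}.
    Root U: left subtree has 0 nodes { }, right has 1 {K}.
    Root C: left subtree has 3 nodes {B, Z, Y}, right has 2 {P, R}.
      Root Y: left subtree has 2 nodes {B, Z}, right has 0 { }.
        Root B: left subtree has 0 nodes { }, right has 1 {Z}.
      Root R: left subtree has 1 node {P}, right has 0 { }.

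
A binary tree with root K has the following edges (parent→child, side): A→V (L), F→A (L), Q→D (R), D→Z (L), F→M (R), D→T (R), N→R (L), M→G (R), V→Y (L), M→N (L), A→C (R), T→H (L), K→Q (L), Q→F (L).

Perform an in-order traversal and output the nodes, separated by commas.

Y, V, A, C, F, R, N, M, G, Q, Z, D, H, T, K

In-order visits the left subtree, then the node, then the right subtree.
At K: go left to Q.
  At Q: go left to F.
    At F: go left to A.
      At A: go left to V.
        At V: go left to Y.
          Y is a leaf — visit Y.
        Visit V.
        At V: no right child.
      Visit A.
      At A: go right to C.
        C is a leaf — visit C.
    Visit F.
    At F: go right to M.
      At M: go left to N.
        At N: go left to R.
          R is a leaf — visit R.
        Visit N.
        At N: no right child.
      Visit M.
      At M: go right to G.
        G is a leaf — visit G.
  Visit Q.
  At Q: go right to D.
    At D: go left to Z.
      Z is a leaf — visit Z.
    Visit D.
    At D: go right to T.
      At T: go left to H.
        H is a leaf — visit H.
      Visit T.
      At T: no right child.
Visit K.
At K: no right child.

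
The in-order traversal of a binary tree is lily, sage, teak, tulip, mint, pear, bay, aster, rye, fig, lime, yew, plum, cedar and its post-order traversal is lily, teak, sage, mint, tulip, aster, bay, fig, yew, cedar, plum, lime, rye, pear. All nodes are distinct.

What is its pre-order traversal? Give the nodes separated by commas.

pear, tulip, sage, lily, teak, mint, rye, bay, aster, lime, fig, plum, yew, cedar

The last element of post-order is the root; it splits in-order into left and right subtrees.
Root pear: left subtree has 5 nodes {lily, sage, teak, tulip, mint}, right has 8 {bay, aster, rye, fig, lime, yew, plum, cedar}.
  Root tulip: left subtree has 3 nodes {lily, sage, teak}, right has 1 {mint}.
    Root sage: left subtree has 1 node {lily}, right has 1 {teak}.
  Root rye: left subtree has 2 nodes {bay, aster}, right has 5 {fig, lime, yew, plum, cedar}.
    Root bay: left subtree has 0 nodes { }, right has 1 {aster}.
    Root lime: left subtree has 1 node {fig}, right has 3 {yew, plum, cedar}.
      Root plum: left subtree has 1 node {yew}, right has 1 {cedar}.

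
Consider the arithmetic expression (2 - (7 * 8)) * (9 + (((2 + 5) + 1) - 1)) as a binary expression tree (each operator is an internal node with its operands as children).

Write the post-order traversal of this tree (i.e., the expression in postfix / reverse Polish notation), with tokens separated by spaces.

Post-order on an expression tree gives postfix notation: for each operator, emit left operand, right operand, then the operator.

2 7 8 * - 9 2 5 + 1 + 1 - + *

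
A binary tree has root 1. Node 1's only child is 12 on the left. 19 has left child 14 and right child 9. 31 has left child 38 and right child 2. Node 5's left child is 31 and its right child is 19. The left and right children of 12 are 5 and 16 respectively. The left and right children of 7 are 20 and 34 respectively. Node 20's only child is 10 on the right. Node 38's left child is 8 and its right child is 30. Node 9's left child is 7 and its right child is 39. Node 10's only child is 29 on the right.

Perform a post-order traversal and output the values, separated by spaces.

Post-order visits the left subtree, then the right subtree, then the node.
At 1: go left to 12.
  At 12: go left to 5.
    At 5: go left to 31.
      At 31: go left to 38.
        At 38: go left to 8.
          8 is a leaf — visit 8.
        At 38: go right to 30.
          30 is a leaf — visit 30.
        Visit 38.
      At 31: go right to 2.
        2 is a leaf — visit 2.
      Visit 31.
    At 5: go right to 19.
      At 19: go left to 14.
        14 is a leaf — visit 14.
      At 19: go right to 9.
        At 9: go left to 7.
          At 7: go left to 20.
            At 20: no left child.
            At 20: go right to 10.
              At 10: no left child.
              At 10: go right to 29.
                29 is a leaf — visit 29.
              Visit 10.
            Visit 20.
          At 7: go right to 34.
            34 is a leaf — visit 34.
          Visit 7.
        At 9: go right to 39.
          39 is a leaf — visit 39.
        Visit 9.
      Visit 19.
    Visit 5.
  At 12: go right to 16.
    16 is a leaf — visit 16.
  Visit 12.
At 1: no right child.
Visit 1.

8 30 38 2 31 14 29 10 20 34 7 39 9 19 5 16 12 1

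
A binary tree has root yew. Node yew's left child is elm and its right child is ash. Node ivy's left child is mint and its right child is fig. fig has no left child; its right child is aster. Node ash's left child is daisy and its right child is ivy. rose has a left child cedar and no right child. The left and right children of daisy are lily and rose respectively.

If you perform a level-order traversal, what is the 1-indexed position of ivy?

Level-order visits nodes level by level from the root, left to right within each level.
Level 0: yew
Level 1: elm, ash
Level 2: daisy, ivy
Level 3: lily, rose, mint, fig
Level 4: cedar, aster
Full level-order sequence: yew, elm, ash, daisy, ivy, lily, rose, mint, fig, cedar, aster.

5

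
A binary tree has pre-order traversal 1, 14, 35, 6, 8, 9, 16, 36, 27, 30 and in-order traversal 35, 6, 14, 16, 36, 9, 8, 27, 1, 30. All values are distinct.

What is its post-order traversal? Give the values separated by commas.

The first element of pre-order is the root; it splits in-order into left and right subtrees.
Root 1: left subtree has 8 nodes {35, 6, 14, 16, 36, 9, 8, 27}, right has 1 {30}.
  Root 14: left subtree has 2 nodes {35, 6}, right has 5 {16, 36, 9, 8, 27}.
    Root 35: left subtree has 0 nodes { }, right has 1 {6}.
    Root 8: left subtree has 3 nodes {16, 36, 9}, right has 1 {27}.
      Root 9: left subtree has 2 nodes {16, 36}, right has 0 { }.
        Root 16: left subtree has 0 nodes { }, right has 1 {36}.

6, 35, 36, 16, 9, 27, 8, 14, 30, 1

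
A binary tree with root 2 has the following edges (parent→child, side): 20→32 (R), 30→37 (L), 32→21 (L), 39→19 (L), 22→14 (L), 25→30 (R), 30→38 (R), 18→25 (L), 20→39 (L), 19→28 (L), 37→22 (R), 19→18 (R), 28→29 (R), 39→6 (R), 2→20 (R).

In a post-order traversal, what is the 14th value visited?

Post-order visits the left subtree, then the right subtree, then the node.
At 2: no left child.
At 2: go right to 20.
  At 20: go left to 39.
    At 39: go left to 19.
      At 19: go left to 28.
        At 28: no left child.
        At 28: go right to 29.
          29 is a leaf — visit 29.
        Visit 28.
      At 19: go right to 18.
        At 18: go left to 25.
          At 25: no left child.
          At 25: go right to 30.
            At 30: go left to 37.
              At 37: no left child.
              At 37: go right to 22.
                At 22: go left to 14.
                  14 is a leaf — visit 14.
                At 22: no right child.
                Visit 22.
              Visit 37.
            At 30: go right to 38.
              38 is a leaf — visit 38.
            Visit 30.
          Visit 25.
        At 18: no right child.
        Visit 18.
      Visit 19.
    At 39: go right to 6.
      6 is a leaf — visit 6.
    Visit 39.
  At 20: go right to 32.
    At 32: go left to 21.
      21 is a leaf — visit 21.
    At 32: no right child.
    Visit 32.
  Visit 20.
Visit 2.
Full post-order sequence: 29, 28, 14, 22, 37, 38, 30, 25, 18, 19, 6, 39, 21, 32, 20, 2.

32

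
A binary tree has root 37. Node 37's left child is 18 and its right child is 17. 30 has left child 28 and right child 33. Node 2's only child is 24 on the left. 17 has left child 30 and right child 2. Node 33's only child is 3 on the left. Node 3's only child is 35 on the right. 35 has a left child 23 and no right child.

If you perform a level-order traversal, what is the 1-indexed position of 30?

4

Level-order visits nodes level by level from the root, left to right within each level.
Level 0: 37
Level 1: 18, 17
Level 2: 30, 2
Level 3: 28, 33, 24
Level 4: 3
Level 5: 35
Level 6: 23
Full level-order sequence: 37, 18, 17, 30, 2, 28, 33, 24, 3, 35, 23.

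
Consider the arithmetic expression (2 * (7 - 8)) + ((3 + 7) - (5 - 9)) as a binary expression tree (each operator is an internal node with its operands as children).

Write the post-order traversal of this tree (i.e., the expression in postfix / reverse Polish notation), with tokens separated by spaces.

Post-order on an expression tree gives postfix notation: for each operator, emit left operand, right operand, then the operator.

2 7 8 - * 3 7 + 5 9 - - +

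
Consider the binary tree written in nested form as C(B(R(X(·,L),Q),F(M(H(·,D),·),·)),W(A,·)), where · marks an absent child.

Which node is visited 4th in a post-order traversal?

R

Post-order visits the left subtree, then the right subtree, then the node.
At C: go left to B.
  At B: go left to R.
    At R: go left to X.
      At X: no left child.
      At X: go right to L.
        L is a leaf — visit L.
      Visit X.
    At R: go right to Q.
      Q is a leaf — visit Q.
    Visit R.
  At B: go right to F.
    At F: go left to M.
      At M: go left to H.
        At H: no left child.
        At H: go right to D.
          D is a leaf — visit D.
        Visit H.
      At M: no right child.
      Visit M.
    At F: no right child.
    Visit F.
  Visit B.
At C: go right to W.
  At W: go left to A.
    A is a leaf — visit A.
  At W: no right child.
  Visit W.
Visit C.
Full post-order sequence: L, X, Q, R, D, H, M, F, B, A, W, C.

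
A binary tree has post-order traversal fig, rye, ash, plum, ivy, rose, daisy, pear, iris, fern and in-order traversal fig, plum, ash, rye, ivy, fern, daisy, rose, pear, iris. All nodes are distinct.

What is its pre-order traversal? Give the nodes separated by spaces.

The last element of post-order is the root; it splits in-order into left and right subtrees.
Root fern: left subtree has 5 nodes {fig, plum, ash, rye, ivy}, right has 4 {daisy, rose, pear, iris}.
  Root ivy: left subtree has 4 nodes {fig, plum, ash, rye}, right has 0 { }.
    Root plum: left subtree has 1 node {fig}, right has 2 {ash, rye}.
      Root ash: left subtree has 0 nodes { }, right has 1 {rye}.
  Root iris: left subtree has 3 nodes {daisy, rose, pear}, right has 0 { }.
    Root pear: left subtree has 2 nodes {daisy, rose}, right has 0 { }.
      Root daisy: left subtree has 0 nodes { }, right has 1 {rose}.

fern ivy plum fig ash rye iris pear daisy rose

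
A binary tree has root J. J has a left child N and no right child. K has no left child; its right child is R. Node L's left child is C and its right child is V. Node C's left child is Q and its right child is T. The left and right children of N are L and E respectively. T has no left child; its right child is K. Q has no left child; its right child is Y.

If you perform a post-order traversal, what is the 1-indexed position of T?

Post-order visits the left subtree, then the right subtree, then the node.
At J: go left to N.
  At N: go left to L.
    At L: go left to C.
      At C: go left to Q.
        At Q: no left child.
        At Q: go right to Y.
          Y is a leaf — visit Y.
        Visit Q.
      At C: go right to T.
        At T: no left child.
        At T: go right to K.
          At K: no left child.
          At K: go right to R.
            R is a leaf — visit R.
          Visit K.
        Visit T.
      Visit C.
    At L: go right to V.
      V is a leaf — visit V.
    Visit L.
  At N: go right to E.
    E is a leaf — visit E.
  Visit N.
At J: no right child.
Visit J.
Full post-order sequence: Y, Q, R, K, T, C, V, L, E, N, J.

5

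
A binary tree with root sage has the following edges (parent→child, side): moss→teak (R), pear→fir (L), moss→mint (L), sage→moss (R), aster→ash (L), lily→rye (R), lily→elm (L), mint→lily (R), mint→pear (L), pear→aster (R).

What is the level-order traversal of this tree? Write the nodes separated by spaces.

Level-order visits nodes level by level from the root, left to right within each level.
Level 0: sage
Level 1: moss
Level 2: mint, teak
Level 3: pear, lily
Level 4: fir, aster, elm, rye
Level 5: ash

sage moss mint teak pear lily fir aster elm rye ash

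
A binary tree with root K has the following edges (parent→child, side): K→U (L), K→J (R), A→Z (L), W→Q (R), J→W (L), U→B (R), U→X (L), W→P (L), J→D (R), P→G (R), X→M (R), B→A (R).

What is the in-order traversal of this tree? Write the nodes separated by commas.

In-order visits the left subtree, then the node, then the right subtree.
At K: go left to U.
  At U: go left to X.
    At X: no left child.
    Visit X.
    At X: go right to M.
      M is a leaf — visit M.
  Visit U.
  At U: go right to B.
    At B: no left child.
    Visit B.
    At B: go right to A.
      At A: go left to Z.
        Z is a leaf — visit Z.
      Visit A.
      At A: no right child.
Visit K.
At K: go right to J.
  At J: go left to W.
    At W: go left to P.
      At P: no left child.
      Visit P.
      At P: go right to G.
        G is a leaf — visit G.
    Visit W.
    At W: go right to Q.
      Q is a leaf — visit Q.
  Visit J.
  At J: go right to D.
    D is a leaf — visit D.

X, M, U, B, Z, A, K, P, G, W, Q, J, D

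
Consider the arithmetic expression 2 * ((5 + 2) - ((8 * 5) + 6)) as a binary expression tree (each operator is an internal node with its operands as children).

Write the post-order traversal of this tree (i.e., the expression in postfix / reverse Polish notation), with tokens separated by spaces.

Post-order on an expression tree gives postfix notation: for each operator, emit left operand, right operand, then the operator.

2 5 2 + 8 5 * 6 + - *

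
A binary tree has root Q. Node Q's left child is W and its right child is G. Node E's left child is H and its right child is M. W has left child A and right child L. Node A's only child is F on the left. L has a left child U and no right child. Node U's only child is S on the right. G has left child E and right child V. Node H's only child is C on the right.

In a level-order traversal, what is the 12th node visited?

Level-order visits nodes level by level from the root, left to right within each level.
Level 0: Q
Level 1: W, G
Level 2: A, L, E, V
Level 3: F, U, H, M
Level 4: S, C
Full level-order sequence: Q, W, G, A, L, E, V, F, U, H, M, S, C.

S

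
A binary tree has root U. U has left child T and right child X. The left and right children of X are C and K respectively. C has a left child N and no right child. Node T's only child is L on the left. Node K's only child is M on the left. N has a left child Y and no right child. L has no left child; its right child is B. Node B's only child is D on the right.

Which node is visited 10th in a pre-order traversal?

Pre-order visits the node, then its left subtree, then its right subtree.
Visit U.
At U: go left to T.
  Visit T.
  At T: go left to L.
    Visit L.
    At L: no left child.
    At L: go right to B.
      Visit B.
      At B: no left child.
      At B: go right to D.
        D is a leaf — visit D.
  At T: no right child.
At U: go right to X.
  Visit X.
  At X: go left to C.
    Visit C.
    At C: go left to N.
      Visit N.
      At N: go left to Y.
        Y is a leaf — visit Y.
      At N: no right child.
    At C: no right child.
  At X: go right to K.
    Visit K.
    At K: go left to M.
      M is a leaf — visit M.
    At K: no right child.
Full pre-order sequence: U, T, L, B, D, X, C, N, Y, K, M.

K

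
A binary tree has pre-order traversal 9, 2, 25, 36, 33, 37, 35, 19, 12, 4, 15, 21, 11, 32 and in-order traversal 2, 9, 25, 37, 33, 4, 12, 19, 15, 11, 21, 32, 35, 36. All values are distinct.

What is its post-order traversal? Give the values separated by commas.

The first element of pre-order is the root; it splits in-order into left and right subtrees.
Root 9: left subtree has 1 node {2}, right has 12 {25, 37, 33, 4, 12, 19, 15, 11, 21, 32, 35, 36}.
  Root 25: left subtree has 0 nodes { }, right has 11 {37, 33, 4, 12, 19, 15, 11, 21, 32, 35, 36}.
    Root 36: left subtree has 10 nodes {37, 33, 4, 12, 19, 15, 11, 21, 32, 35}, right has 0 { }.
      Root 33: left subtree has 1 node {37}, right has 8 {4, 12, 19, 15, 11, 21, 32, 35}.
        Root 35: left subtree has 7 nodes {4, 12, 19, 15, 11, 21, 32}, right has 0 { }.
          Root 19: left subtree has 2 nodes {4, 12}, right has 4 {15, 11, 21, 32}.
            Root 12: left subtree has 1 node {4}, right has 0 { }.
            Root 15: left subtree has 0 nodes { }, right has 3 {11, 21, 32}.
              Root 21: left subtree has 1 node {11}, right has 1 {32}.

2, 37, 4, 12, 11, 32, 21, 15, 19, 35, 33, 36, 25, 9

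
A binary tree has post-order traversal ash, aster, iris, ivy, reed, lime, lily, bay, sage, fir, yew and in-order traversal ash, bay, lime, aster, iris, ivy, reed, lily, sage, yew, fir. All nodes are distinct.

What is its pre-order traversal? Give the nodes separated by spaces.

The last element of post-order is the root; it splits in-order into left and right subtrees.
Root yew: left subtree has 9 nodes {ash, bay, lime, aster, iris, ivy, reed, lily, sage}, right has 1 {fir}.
  Root sage: left subtree has 8 nodes {ash, bay, lime, aster, iris, ivy, reed, lily}, right has 0 { }.
    Root bay: left subtree has 1 node {ash}, right has 6 {lime, aster, iris, ivy, reed, lily}.
      Root lily: left subtree has 5 nodes {lime, aster, iris, ivy, reed}, right has 0 { }.
        Root lime: left subtree has 0 nodes { }, right has 4 {aster, iris, ivy, reed}.
          Root reed: left subtree has 3 nodes {aster, iris, ivy}, right has 0 { }.
            Root ivy: left subtree has 2 nodes {aster, iris}, right has 0 { }.
              Root iris: left subtree has 1 node {aster}, right has 0 { }.

yew sage bay ash lily lime reed ivy iris aster fir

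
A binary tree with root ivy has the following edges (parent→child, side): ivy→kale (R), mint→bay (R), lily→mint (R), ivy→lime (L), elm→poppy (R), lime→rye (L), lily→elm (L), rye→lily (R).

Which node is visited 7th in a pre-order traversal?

mint

Pre-order visits the node, then its left subtree, then its right subtree.
Visit ivy.
At ivy: go left to lime.
  Visit lime.
  At lime: go left to rye.
    Visit rye.
    At rye: no left child.
    At rye: go right to lily.
      Visit lily.
      At lily: go left to elm.
        Visit elm.
        At elm: no left child.
        At elm: go right to poppy.
          poppy is a leaf — visit poppy.
      At lily: go right to mint.
        Visit mint.
        At mint: no left child.
        At mint: go right to bay.
          bay is a leaf — visit bay.
  At lime: no right child.
At ivy: go right to kale.
  kale is a leaf — visit kale.
Full pre-order sequence: ivy, lime, rye, lily, elm, poppy, mint, bay, kale.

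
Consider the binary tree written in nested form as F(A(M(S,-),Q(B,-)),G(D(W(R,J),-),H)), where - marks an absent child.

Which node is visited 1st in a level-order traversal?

F

Level-order visits nodes level by level from the root, left to right within each level.
Level 0: F
Level 1: A, G
Level 2: M, Q, D, H
Level 3: S, B, W
Level 4: R, J
Full level-order sequence: F, A, G, M, Q, D, H, S, B, W, R, J.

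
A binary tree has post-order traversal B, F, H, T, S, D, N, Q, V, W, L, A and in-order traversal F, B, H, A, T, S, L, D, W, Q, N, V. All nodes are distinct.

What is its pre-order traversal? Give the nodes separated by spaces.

A H F B L S T W D V Q N

The last element of post-order is the root; it splits in-order into left and right subtrees.
Root A: left subtree has 3 nodes {F, B, H}, right has 8 {T, S, L, D, W, Q, N, V}.
  Root H: left subtree has 2 nodes {F, B}, right has 0 { }.
    Root F: left subtree has 0 nodes { }, right has 1 {B}.
  Root L: left subtree has 2 nodes {T, S}, right has 5 {D, W, Q, N, V}.
    Root S: left subtree has 1 node {T}, right has 0 { }.
    Root W: left subtree has 1 node {D}, right has 3 {Q, N, V}.
      Root V: left subtree has 2 nodes {Q, N}, right has 0 { }.
        Root Q: left subtree has 0 nodes { }, right has 1 {N}.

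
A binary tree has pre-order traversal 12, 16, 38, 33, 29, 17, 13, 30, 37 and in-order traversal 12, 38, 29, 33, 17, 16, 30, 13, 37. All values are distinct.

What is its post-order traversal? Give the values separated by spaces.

29 17 33 38 30 37 13 16 12

The first element of pre-order is the root; it splits in-order into left and right subtrees.
Root 12: left subtree has 0 nodes { }, right has 8 {38, 29, 33, 17, 16, 30, 13, 37}.
  Root 16: left subtree has 4 nodes {38, 29, 33, 17}, right has 3 {30, 13, 37}.
    Root 38: left subtree has 0 nodes { }, right has 3 {29, 33, 17}.
      Root 33: left subtree has 1 node {29}, right has 1 {17}.
    Root 13: left subtree has 1 node {30}, right has 1 {37}.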